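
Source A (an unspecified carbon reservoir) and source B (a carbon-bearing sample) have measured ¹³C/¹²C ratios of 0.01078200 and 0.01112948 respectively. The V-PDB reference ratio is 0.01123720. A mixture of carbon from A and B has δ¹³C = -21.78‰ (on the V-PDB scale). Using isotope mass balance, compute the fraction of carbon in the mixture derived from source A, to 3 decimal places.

δ_A = (0.01078200/0.01123720 − 1)×1000 = (0.959492 − 1)×1000 = -40.508‰
δ_B = (0.01112948/0.01123720 − 1)×1000 = (0.990414 − 1)×1000 = -9.586‰
f_A = (δ_mix − δ_B)/(δ_A − δ_B) = (-21.78 − (-9.586))/(-40.508 − (-9.586))
f_A = -12.194 / -30.922 = 0.3943

0.394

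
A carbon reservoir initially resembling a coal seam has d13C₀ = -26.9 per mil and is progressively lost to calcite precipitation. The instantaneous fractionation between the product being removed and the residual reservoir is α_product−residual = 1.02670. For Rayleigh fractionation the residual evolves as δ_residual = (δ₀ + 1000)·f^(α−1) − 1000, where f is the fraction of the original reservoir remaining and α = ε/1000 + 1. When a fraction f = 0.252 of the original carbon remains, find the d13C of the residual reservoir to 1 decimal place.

-62.1 per mil

Rayleigh residual: δ_res = (δ₀ + 1000)·f^(α−1) − 1000
α − 1 = 0.02670
f^(α−1) = 0.252^(0.02670) = 0.963868
δ_res = (-26.9 + 1000) × 0.963868 − 1000 = 937.940 − 1000 = -62.06 per mil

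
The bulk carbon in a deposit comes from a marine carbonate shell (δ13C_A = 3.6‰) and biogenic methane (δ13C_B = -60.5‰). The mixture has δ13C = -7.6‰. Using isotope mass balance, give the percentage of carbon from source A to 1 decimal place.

82.5%

δ_mix = f_A·δ_A + (1 − f_A)·δ_B  ⇒  f_A = (δ_mix − δ_B)/(δ_A − δ_B)
f_A = (-7.6 − (-60.5)) / (3.6 − (-60.5))
f_A = 52.9 / 64.1 = 0.8253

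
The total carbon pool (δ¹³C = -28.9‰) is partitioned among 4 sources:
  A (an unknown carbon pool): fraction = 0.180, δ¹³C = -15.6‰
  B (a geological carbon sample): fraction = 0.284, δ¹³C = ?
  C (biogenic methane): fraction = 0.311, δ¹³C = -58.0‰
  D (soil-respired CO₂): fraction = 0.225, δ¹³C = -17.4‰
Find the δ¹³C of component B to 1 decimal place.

Isotope mass balance: δ_bulk = Σ fᵢ·δᵢ.
-28.9 = 0.180×(-15.6) + 0.284×δ_B + 0.311×(-58.0) + 0.225×(-17.4)
0.284·δ_B = -28.9 − (-24.761) = -4.139
δ_B = -4.139 / 0.284 = -14.57‰

-14.6‰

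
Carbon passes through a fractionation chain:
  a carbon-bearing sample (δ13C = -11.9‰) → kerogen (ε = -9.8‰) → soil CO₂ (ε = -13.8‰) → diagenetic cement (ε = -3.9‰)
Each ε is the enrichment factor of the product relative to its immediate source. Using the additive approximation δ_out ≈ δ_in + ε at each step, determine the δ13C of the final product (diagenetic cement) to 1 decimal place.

-39.4‰

step 1: δ ≈ -11.9 + (-9.8) = -21.7‰
step 2: δ ≈ -21.7 + (-13.8) = -35.5‰
step 3: δ ≈ -35.5 + (-3.9) = -39.4‰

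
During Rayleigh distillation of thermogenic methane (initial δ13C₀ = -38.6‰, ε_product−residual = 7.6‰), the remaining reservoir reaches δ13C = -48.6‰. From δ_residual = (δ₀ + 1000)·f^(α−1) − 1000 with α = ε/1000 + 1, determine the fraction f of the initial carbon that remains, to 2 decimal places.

α − 1 = ε/1000 = 0.0076
(δ_res + 1000)/(δ₀ + 1000) = (-48.6 + 1000)/(-38.6 + 1000) = 951.4/961.4 = 0.989599
f = 0.989599^(1/0.0076) = exp(ln(0.989599)/0.0076) = exp(-0.01046/0.0076)
f = exp(-1.3758) = 0.2526

0.25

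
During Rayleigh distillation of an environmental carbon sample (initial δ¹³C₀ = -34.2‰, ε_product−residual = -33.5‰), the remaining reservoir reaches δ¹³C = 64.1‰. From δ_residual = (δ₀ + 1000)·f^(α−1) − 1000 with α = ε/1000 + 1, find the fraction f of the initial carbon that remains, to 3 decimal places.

α − 1 = ε/1000 = -0.0335
(δ_res + 1000)/(δ₀ + 1000) = (64.1 + 1000)/(-34.2 + 1000) = 1064.1/965.8 = 1.101781
f = 1.101781^(1/-0.0335) = exp(ln(1.101781)/-0.0335) = exp(0.09693/-0.0335)
f = exp(-2.8934) = 0.0554

0.055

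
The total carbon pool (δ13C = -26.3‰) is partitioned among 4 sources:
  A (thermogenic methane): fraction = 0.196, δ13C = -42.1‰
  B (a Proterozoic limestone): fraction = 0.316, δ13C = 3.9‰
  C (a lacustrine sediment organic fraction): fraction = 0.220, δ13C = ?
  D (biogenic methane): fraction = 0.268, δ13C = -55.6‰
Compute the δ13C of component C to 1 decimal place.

-19.9‰

Isotope mass balance: δ_bulk = Σ fᵢ·δᵢ.
-26.3 = 0.196×(-42.1) + 0.316×(3.9) + 0.220×δ_C + 0.268×(-55.6)
0.220·δ_C = -26.3 − (-21.920) = -4.380
δ_C = -4.380 / 0.220 = -19.91‰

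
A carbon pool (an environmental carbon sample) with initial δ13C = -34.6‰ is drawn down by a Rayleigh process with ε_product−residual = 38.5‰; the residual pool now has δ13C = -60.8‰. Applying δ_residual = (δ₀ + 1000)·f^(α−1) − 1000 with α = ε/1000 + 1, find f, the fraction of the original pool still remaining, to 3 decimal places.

α − 1 = ε/1000 = 0.0385
(δ_res + 1000)/(δ₀ + 1000) = (-60.8 + 1000)/(-34.6 + 1000) = 939.2/965.4 = 0.972861
f = 0.972861^(1/0.0385) = exp(ln(0.972861)/0.0385) = exp(-0.02751/0.0385)
f = exp(-0.7147) = 0.4894

0.489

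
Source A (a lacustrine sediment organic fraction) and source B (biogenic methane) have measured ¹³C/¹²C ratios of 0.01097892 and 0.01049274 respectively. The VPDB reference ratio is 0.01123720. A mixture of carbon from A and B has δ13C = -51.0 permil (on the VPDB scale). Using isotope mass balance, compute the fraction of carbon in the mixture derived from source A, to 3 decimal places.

0.352

δ_A = (0.01097892/0.01123720 − 1)×1000 = (0.977016 − 1)×1000 = -22.984 permil
δ_B = (0.01049274/0.01123720 − 1)×1000 = (0.933750 − 1)×1000 = -66.250 permil
f_A = (δ_mix − δ_B)/(δ_A − δ_B) = (-51.0 − (-66.250))/(-22.984 − (-66.250))
f_A = 15.250 / 43.265 = 0.3525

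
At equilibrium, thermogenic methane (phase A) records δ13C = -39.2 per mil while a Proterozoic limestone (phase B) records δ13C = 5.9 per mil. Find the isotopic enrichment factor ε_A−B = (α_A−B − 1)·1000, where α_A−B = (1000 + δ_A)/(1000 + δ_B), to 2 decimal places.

α_A−B = (1000 + -39.2) / (1000 + 5.9) = 960.8 / 1005.9 = 0.955165
ε_A−B = (0.955165 − 1) × 1000 = -44.835 per mil
(The approximation ε ≈ δ_A − δ_B would give -45.1 per mil.)

-44.84 per mil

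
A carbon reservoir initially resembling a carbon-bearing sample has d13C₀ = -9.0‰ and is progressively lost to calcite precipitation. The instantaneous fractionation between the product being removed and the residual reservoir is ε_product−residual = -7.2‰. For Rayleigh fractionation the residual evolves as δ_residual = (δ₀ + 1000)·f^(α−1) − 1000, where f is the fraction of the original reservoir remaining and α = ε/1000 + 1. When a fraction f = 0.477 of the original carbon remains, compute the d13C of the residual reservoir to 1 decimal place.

-3.7‰

Rayleigh residual: δ_res = (δ₀ + 1000)·f^(α−1) − 1000
α = ε/1000 + 1 = 0.99280, so α − 1 = -0.00720
f^(α−1) = 0.477^(-0.00720) = 1.005344
δ_res = (-9.0 + 1000) × 1.005344 − 1000 = 996.296 − 1000 = -3.70‰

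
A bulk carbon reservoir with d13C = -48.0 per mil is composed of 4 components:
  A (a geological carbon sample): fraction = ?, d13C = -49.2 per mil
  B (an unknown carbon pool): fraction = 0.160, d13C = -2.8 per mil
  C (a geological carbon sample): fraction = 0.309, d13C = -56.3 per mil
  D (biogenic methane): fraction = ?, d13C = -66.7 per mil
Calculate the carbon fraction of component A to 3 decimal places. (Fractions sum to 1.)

0.301

Let f_A and f_D be the unknown fractions; fractions sum to 1 so f_A + f_D = 0.531.
Mass balance: Σ fᵢ·δᵢ = δ_bulk ⇒ f_A·(-49.2) + f_D·(-66.7) = -48.0 − (-17.845) = -30.155
Substitute f_D = 0.531 − f_A:
f_A·(-49.2 − -66.7) = -30.155 − 0.531×(-66.7) = 5.262
f_A = 5.262 / 17.5 = 0.3007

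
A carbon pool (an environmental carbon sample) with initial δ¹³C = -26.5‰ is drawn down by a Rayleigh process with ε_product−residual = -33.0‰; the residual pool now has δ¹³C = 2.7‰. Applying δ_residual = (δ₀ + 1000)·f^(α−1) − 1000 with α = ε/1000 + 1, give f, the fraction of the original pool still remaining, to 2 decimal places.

0.41

α − 1 = ε/1000 = -0.0330
(δ_res + 1000)/(δ₀ + 1000) = (2.7 + 1000)/(-26.5 + 1000) = 1002.7/973.5 = 1.029995
f = 1.029995^(1/-0.0330) = exp(ln(1.029995)/-0.0330) = exp(0.02955/-0.0330)
f = exp(-0.8956) = 0.4084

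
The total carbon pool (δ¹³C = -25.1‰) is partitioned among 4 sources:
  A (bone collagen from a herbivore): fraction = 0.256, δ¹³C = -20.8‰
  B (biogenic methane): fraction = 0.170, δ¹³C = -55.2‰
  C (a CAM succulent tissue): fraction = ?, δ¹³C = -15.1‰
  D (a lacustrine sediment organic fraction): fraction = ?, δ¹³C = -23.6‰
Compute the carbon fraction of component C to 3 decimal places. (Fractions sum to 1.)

Let f_C and f_D be the unknown fractions; fractions sum to 1 so f_C + f_D = 0.574.
Mass balance: Σ fᵢ·δᵢ = δ_bulk ⇒ f_C·(-15.1) + f_D·(-23.6) = -25.1 − (-14.709) = -10.391
Substitute f_D = 0.574 − f_C:
f_C·(-15.1 − -23.6) = -10.391 − 0.574×(-23.6) = 3.155
f_C = 3.155 / 8.5 = 0.3712

0.371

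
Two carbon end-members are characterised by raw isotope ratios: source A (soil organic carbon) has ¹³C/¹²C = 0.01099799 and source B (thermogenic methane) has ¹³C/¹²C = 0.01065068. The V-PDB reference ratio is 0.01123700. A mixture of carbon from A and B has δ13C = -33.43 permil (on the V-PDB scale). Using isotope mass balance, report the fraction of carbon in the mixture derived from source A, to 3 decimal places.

0.607

δ_A = (0.01099799/0.01123700 − 1)×1000 = (0.978730 − 1)×1000 = -21.270 permil
δ_B = (0.01065068/0.01123700 − 1)×1000 = (0.947822 − 1)×1000 = -52.178 permil
f_A = (δ_mix − δ_B)/(δ_A − δ_B) = (-33.43 − (-52.178))/(-21.270 − (-52.178))
f_A = 18.748 / 30.908 = 0.6066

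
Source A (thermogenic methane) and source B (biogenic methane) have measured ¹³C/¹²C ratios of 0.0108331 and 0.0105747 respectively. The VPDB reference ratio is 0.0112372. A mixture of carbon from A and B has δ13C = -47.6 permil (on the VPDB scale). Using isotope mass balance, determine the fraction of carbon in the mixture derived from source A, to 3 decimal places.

0.494

δ_A = (0.0108331/0.0112372 − 1)×1000 = (0.964039 − 1)×1000 = -35.961 permil
δ_B = (0.0105747/0.0112372 − 1)×1000 = (0.941044 − 1)×1000 = -58.956 permil
f_A = (δ_mix − δ_B)/(δ_A − δ_B) = (-47.6 − (-58.956))/(-35.961 − (-58.956))
f_A = 11.356 / 22.995 = 0.4938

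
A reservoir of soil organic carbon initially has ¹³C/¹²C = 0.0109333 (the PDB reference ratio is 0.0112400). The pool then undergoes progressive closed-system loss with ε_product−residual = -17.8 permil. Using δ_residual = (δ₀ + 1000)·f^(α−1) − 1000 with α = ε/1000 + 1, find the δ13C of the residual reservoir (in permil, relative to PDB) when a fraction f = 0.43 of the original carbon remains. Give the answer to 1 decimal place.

δ₀ = (0.0109333/0.0112400 − 1)×1000 = (0.972714 − 1)×1000 = -27.286 permil
α − 1 = ε/1000 = -0.0178
f^(α−1) = 0.43^(-0.0178) = 1.015136
δ_res = (-27.286 + 1000) × 1.015136 − 1000 = 987.437 − 1000 = -12.56 permil

-12.6 permil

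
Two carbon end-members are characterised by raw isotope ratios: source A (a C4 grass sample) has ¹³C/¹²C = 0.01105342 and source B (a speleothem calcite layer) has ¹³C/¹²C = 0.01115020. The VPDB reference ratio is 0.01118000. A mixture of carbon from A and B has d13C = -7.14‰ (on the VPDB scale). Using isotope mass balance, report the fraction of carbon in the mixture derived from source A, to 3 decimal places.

0.517

δ_A = (0.01105342/0.01118000 − 1)×1000 = (0.988678 − 1)×1000 = -11.322‰
δ_B = (0.01115020/0.01118000 − 1)×1000 = (0.997335 − 1)×1000 = -2.665‰
f_A = (δ_mix − δ_B)/(δ_A − δ_B) = (-7.14 − (-2.665))/(-11.322 − (-2.665))
f_A = -4.475 / -8.657 = 0.5169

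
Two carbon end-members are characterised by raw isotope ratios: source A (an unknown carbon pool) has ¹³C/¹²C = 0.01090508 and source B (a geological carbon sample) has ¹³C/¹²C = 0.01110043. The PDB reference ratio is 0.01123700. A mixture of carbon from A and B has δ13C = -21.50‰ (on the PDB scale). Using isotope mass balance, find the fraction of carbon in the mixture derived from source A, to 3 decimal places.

δ_A = (0.01090508/0.01123700 − 1)×1000 = (0.970462 − 1)×1000 = -29.538‰
δ_B = (0.01110043/0.01123700 − 1)×1000 = (0.987846 − 1)×1000 = -12.154‰
f_A = (δ_mix − δ_B)/(δ_A − δ_B) = (-21.50 − (-12.154))/(-29.538 − (-12.154))
f_A = -9.346 / -17.385 = 0.5376

0.538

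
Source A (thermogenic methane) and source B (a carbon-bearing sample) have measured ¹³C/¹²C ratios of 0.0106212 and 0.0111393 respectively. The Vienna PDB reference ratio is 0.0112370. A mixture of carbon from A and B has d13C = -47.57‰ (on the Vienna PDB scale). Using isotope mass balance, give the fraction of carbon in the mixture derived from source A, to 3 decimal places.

0.843

δ_A = (0.0106212/0.0112370 − 1)×1000 = (0.945199 − 1)×1000 = -54.801‰
δ_B = (0.0111393/0.0112370 − 1)×1000 = (0.991306 − 1)×1000 = -8.694‰
f_A = (δ_mix − δ_B)/(δ_A − δ_B) = (-47.57 − (-8.694))/(-54.801 − (-8.694))
f_A = -38.876 / -46.107 = 0.8432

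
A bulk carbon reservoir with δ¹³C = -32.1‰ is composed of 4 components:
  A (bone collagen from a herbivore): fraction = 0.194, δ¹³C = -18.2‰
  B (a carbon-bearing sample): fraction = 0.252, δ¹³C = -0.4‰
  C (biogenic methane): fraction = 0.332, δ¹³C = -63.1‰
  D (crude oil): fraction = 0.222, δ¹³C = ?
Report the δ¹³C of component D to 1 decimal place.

-33.9‰

Isotope mass balance: δ_bulk = Σ fᵢ·δᵢ.
-32.1 = 0.194×(-18.2) + 0.252×(-0.4) + 0.332×(-63.1) + 0.222×δ_D
0.222·δ_D = -32.1 − (-24.581) = -7.519
δ_D = -7.519 / 0.222 = -33.87‰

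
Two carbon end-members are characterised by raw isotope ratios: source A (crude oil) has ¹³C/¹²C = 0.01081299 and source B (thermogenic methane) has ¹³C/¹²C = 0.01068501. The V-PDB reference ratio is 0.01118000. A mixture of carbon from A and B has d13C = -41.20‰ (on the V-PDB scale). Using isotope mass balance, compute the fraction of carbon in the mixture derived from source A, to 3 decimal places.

δ_A = (0.01081299/0.01118000 − 1)×1000 = (0.967173 − 1)×1000 = -32.827‰
δ_B = (0.01068501/0.01118000 − 1)×1000 = (0.955725 − 1)×1000 = -44.275‰
f_A = (δ_mix − δ_B)/(δ_A − δ_B) = (-41.20 − (-44.275))/(-32.827 − (-44.275))
f_A = 3.075 / 11.447 = 0.2686

0.269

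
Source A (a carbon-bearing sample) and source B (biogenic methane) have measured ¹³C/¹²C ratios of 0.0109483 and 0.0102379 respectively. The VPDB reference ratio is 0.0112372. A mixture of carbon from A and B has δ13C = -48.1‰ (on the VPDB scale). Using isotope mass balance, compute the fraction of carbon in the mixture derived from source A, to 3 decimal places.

δ_A = (0.0109483/0.0112372 − 1)×1000 = (0.974291 − 1)×1000 = -25.709‰
δ_B = (0.0102379/0.0112372 − 1)×1000 = (0.911072 − 1)×1000 = -88.928‰
f_A = (δ_mix − δ_B)/(δ_A − δ_B) = (-48.1 − (-88.928))/(-25.709 − (-88.928))
f_A = 40.828 / 63.219 = 0.6458

0.646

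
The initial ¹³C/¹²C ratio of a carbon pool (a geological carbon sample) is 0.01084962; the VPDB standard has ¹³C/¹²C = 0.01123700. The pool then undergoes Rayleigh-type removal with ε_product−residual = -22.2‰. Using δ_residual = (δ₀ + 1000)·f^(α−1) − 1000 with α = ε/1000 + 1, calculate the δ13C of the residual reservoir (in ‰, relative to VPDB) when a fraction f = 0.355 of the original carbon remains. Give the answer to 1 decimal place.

δ₀ = (0.01084962/0.01123700 − 1)×1000 = (0.965526 − 1)×1000 = -34.474‰
α − 1 = ε/1000 = -0.0222
f^(α−1) = 0.355^(-0.0222) = 1.023257
δ_res = (-34.474 + 1000) × 1.023257 − 1000 = 987.982 − 1000 = -12.02‰

-12.0‰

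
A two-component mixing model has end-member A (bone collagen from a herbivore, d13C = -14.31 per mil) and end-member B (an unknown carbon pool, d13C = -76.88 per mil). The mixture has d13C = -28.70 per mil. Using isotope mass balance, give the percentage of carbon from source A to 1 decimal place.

δ_mix = f_A·δ_A + (1 − f_A)·δ_B  ⇒  f_A = (δ_mix − δ_B)/(δ_A − δ_B)
f_A = (-28.70 − (-76.88)) / (-14.31 − (-76.88))
f_A = 48.18 / 62.57 = 0.7700

77.0%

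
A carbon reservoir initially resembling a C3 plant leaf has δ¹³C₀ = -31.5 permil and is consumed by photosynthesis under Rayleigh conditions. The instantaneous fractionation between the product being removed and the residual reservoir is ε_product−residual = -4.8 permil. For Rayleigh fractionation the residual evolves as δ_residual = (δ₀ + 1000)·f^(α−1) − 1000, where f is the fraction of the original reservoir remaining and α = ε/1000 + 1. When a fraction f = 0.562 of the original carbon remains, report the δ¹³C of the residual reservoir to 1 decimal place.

-28.8 permil

Rayleigh residual: δ_res = (δ₀ + 1000)·f^(α−1) − 1000
α = ε/1000 + 1 = 0.99520, so α − 1 = -0.00480
f^(α−1) = 0.562^(-0.00480) = 1.002770
δ_res = (-31.5 + 1000) × 1.002770 − 1000 = 971.183 − 1000 = -28.82 permil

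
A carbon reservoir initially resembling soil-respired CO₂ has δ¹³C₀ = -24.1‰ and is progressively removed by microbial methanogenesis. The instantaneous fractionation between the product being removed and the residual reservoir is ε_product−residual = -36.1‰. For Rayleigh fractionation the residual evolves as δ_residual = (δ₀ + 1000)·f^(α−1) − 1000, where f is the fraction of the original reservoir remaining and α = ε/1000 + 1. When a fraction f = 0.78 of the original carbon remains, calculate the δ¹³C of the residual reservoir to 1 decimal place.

-15.3‰

Rayleigh residual: δ_res = (δ₀ + 1000)·f^(α−1) − 1000
α = ε/1000 + 1 = 0.96390, so α − 1 = -0.03610
f^(α−1) = 0.78^(-0.03610) = 1.009010
δ_res = (-24.1 + 1000) × 1.009010 − 1000 = 984.693 − 1000 = -15.31‰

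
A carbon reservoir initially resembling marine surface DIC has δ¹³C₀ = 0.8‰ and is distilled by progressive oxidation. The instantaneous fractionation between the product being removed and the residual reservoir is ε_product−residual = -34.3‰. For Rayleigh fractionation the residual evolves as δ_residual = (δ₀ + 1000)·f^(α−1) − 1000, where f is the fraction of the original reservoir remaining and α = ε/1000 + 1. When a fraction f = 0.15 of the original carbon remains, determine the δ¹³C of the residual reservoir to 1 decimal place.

Rayleigh residual: δ_res = (δ₀ + 1000)·f^(α−1) − 1000
α = ε/1000 + 1 = 0.96570, so α − 1 = -0.03430
f^(α−1) = 0.15^(-0.03430) = 1.067235
δ_res = (0.8 + 1000) × 1.067235 − 1000 = 1068.089 − 1000 = 68.09‰

68.1‰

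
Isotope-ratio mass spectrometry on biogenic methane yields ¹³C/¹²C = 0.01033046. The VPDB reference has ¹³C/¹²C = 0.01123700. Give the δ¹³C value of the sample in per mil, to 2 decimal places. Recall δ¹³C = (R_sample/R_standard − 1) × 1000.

-80.67 per mil

δ¹³C = (R_sample / R_standard − 1) × 1000
R_sample / R_standard = 0.01033046 / 0.01123700 = 0.919325
δ¹³C = (0.919325 − 1) × 1000 = -80.675 per mil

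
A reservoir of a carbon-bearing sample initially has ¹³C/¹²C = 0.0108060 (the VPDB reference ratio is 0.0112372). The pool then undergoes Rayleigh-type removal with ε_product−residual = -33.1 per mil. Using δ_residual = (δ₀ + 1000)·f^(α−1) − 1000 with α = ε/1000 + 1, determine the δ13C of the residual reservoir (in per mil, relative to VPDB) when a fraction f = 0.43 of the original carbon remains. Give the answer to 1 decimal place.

-11.1 per mil

δ₀ = (0.0108060/0.0112372 − 1)×1000 = (0.961627 − 1)×1000 = -38.373 per mil
α − 1 = ε/1000 = -0.0331
f^(α−1) = 0.43^(-0.0331) = 1.028329
δ_res = (-38.373 + 1000) × 1.028329 − 1000 = 988.870 − 1000 = -11.13 per mil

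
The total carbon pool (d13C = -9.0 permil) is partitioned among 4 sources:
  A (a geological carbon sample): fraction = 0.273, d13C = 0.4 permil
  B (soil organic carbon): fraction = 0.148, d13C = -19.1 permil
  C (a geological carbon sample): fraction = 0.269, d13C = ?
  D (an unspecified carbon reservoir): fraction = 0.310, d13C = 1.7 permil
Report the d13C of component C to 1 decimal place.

-25.3 permil

Isotope mass balance: δ_bulk = Σ fᵢ·δᵢ.
-9.0 = 0.273×(0.4) + 0.148×(-19.1) + 0.269×δ_C + 0.310×(1.7)
0.269·δ_C = -9.0 − (-2.191) = -6.809
δ_C = -6.809 / 0.269 = -25.31 permil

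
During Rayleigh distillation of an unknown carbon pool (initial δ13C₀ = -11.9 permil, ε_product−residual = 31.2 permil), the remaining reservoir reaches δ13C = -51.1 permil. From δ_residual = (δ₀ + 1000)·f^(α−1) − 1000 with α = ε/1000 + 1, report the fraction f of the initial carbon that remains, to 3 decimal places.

α − 1 = ε/1000 = 0.0312
(δ_res + 1000)/(δ₀ + 1000) = (-51.1 + 1000)/(-11.9 + 1000) = 948.9/988.1 = 0.960328
f = 0.960328^(1/0.0312) = exp(ln(0.960328)/0.0312) = exp(-0.04048/0.0312)
f = exp(-1.2975) = 0.2732

0.273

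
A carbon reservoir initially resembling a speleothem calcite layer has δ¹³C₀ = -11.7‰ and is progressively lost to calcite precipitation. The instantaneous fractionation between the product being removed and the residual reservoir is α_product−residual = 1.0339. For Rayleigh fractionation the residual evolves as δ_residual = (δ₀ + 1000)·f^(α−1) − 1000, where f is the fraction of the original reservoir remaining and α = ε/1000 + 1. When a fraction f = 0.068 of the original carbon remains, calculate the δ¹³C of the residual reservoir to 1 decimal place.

-97.8‰

Rayleigh residual: δ_res = (δ₀ + 1000)·f^(α−1) − 1000
α − 1 = 0.03390
f^(α−1) = 0.068^(0.03390) = 0.912898
δ_res = (-11.7 + 1000) × 0.912898 − 1000 = 902.217 − 1000 = -97.78‰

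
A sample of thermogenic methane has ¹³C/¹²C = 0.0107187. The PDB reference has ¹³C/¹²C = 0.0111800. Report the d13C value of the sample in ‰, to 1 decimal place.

-41.3‰

d13C = (R_sample / R_standard − 1) × 1000
R_sample / R_standard = 0.0107187 / 0.0111800 = 0.958739
d13C = (0.958739 − 1) × 1000 = -41.26‰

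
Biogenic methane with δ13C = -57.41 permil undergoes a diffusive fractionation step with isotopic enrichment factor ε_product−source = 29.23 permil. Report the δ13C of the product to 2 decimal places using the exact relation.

To first order, δ_product ≈ δ_source + ε = -28.18 permil.
Exactly, δ_product = (δ_source + 1000)·(ε/1000 + 1) − 1000.
δ_product = (-57.41 + 1000) × (29.23/1000 + 1) − 1000
δ_product = -29.858 permil

-29.86 permil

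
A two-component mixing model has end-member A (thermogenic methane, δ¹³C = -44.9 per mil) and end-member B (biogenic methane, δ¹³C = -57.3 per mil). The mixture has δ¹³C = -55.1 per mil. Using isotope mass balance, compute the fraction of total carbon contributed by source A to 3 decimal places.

δ_mix = f_A·δ_A + (1 − f_A)·δ_B  ⇒  f_A = (δ_mix − δ_B)/(δ_A − δ_B)
f_A = (-55.1 − (-57.3)) / (-44.9 − (-57.3))
f_A = 2.2 / 12.4 = 0.1774

0.177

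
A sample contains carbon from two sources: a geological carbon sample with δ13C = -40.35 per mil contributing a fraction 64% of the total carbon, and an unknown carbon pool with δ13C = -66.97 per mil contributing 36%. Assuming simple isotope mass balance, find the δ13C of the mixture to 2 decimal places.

-49.93 per mil

δ_mix = f_A·δ_A + f_B·δ_B
δ_mix = 0.64 × (-40.35) + 0.36 × (-66.97)
δ_mix = -25.824 + -24.109 = -49.933 per mil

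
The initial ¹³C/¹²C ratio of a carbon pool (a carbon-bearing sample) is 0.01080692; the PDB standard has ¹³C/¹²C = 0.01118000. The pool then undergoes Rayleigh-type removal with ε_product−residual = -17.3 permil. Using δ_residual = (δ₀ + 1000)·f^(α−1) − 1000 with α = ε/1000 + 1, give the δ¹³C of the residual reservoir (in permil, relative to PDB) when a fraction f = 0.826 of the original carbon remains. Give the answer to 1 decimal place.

δ₀ = (0.01080692/0.01118000 − 1)×1000 = (0.966630 − 1)×1000 = -33.370 permil
α − 1 = ε/1000 = -0.0173
f^(α−1) = 0.826^(-0.0173) = 1.003313
δ_res = (-33.370 + 1000) × 1.003313 − 1000 = 969.832 − 1000 = -30.17 permil

-30.2 permil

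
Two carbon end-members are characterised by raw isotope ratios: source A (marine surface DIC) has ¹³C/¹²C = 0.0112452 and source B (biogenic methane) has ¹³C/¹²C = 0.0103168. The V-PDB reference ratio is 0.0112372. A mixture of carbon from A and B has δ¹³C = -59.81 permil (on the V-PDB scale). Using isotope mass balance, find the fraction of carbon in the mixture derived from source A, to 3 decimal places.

δ_A = (0.0112452/0.0112372 − 1)×1000 = (1.000712 − 1)×1000 = 0.712 permil
δ_B = (0.0103168/0.0112372 − 1)×1000 = (0.918093 − 1)×1000 = -81.907 permil
f_A = (δ_mix − δ_B)/(δ_A − δ_B) = (-59.81 − (-81.907))/(0.712 − (-81.907))
f_A = 22.097 / 82.618 = 0.2675

0.267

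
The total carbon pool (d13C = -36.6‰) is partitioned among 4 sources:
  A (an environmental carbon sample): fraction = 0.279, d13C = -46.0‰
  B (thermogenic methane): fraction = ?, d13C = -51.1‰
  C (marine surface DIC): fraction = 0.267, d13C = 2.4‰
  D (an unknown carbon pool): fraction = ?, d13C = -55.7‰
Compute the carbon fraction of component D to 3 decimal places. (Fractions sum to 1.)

0.262

Let f_D and f_B be the unknown fractions; fractions sum to 1 so f_D + f_B = 0.454.
Mass balance: Σ fᵢ·δᵢ = δ_bulk ⇒ f_D·(-55.7) + f_B·(-51.1) = -36.6 − (-12.193) = -24.407
Substitute f_B = 0.454 − f_D:
f_D·(-55.7 − -51.1) = -24.407 − 0.454×(-51.1) = -1.207
f_D = -1.207 / -4.6 = 0.2625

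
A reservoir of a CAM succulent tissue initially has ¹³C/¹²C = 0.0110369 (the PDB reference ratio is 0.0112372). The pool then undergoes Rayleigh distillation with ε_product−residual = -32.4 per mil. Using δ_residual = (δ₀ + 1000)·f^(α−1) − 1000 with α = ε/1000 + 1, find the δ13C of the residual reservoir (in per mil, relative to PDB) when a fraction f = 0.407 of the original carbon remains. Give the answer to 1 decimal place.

11.2 per mil

δ₀ = (0.0110369/0.0112372 − 1)×1000 = (0.982175 − 1)×1000 = -17.825 per mil
α − 1 = ε/1000 = -0.0324
f^(α−1) = 0.407^(-0.0324) = 1.029554
δ_res = (-17.825 + 1000) × 1.029554 − 1000 = 1011.203 − 1000 = 11.20 per mil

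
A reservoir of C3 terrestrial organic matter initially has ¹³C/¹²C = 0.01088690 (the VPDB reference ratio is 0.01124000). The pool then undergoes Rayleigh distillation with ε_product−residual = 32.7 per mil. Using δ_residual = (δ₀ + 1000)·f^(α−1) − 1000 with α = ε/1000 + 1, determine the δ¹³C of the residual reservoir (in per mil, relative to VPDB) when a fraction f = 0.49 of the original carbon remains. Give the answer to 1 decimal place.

-53.7 per mil

δ₀ = (0.01088690/0.01124000 − 1)×1000 = (0.968585 − 1)×1000 = -31.415 per mil
α − 1 = ε/1000 = 0.0327
f^(α−1) = 0.49^(0.0327) = 0.976943
δ_res = (-31.415 + 1000) × 0.976943 − 1000 = 946.253 − 1000 = -53.75 per mil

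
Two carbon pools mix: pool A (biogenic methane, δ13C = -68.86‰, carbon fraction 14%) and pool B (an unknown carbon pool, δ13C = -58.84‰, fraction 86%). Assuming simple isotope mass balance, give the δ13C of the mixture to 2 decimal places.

δ_mix = f_A·δ_A + f_B·δ_B
δ_mix = 0.14 × (-68.86) + 0.86 × (-58.84)
δ_mix = -9.640 + -50.602 = -60.243‰

-60.24‰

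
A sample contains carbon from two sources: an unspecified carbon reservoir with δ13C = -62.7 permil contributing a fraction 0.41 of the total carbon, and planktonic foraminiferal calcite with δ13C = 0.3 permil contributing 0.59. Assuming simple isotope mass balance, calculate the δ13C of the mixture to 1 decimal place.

δ_mix = f_A·δ_A + f_B·δ_B
δ_mix = 0.41 × (-62.7) + 0.59 × (0.3)
δ_mix = -25.71 + 0.18 = -25.53 permil

-25.5 permil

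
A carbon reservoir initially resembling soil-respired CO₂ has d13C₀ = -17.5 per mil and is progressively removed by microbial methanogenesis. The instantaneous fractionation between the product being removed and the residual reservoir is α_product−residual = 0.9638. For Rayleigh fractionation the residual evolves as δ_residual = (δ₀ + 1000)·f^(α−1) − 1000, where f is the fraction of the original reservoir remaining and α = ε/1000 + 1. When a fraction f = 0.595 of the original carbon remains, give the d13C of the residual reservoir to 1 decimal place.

Rayleigh residual: δ_res = (δ₀ + 1000)·f^(α−1) − 1000
α − 1 = -0.03620
f^(α−1) = 0.595^(-0.03620) = 1.018973
δ_res = (-17.5 + 1000) × 1.018973 − 1000 = 1001.141 − 1000 = 1.14 per mil

1.1 per mil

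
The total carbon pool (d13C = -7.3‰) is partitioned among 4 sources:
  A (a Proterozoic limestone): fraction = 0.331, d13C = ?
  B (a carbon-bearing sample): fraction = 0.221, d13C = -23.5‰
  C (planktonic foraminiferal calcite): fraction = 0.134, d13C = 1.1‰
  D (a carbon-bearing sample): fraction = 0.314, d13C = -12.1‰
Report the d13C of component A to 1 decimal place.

4.7‰

Isotope mass balance: δ_bulk = Σ fᵢ·δᵢ.
-7.3 = 0.331×δ_A + 0.221×(-23.5) + 0.134×(1.1) + 0.314×(-12.1)
0.331·δ_A = -7.3 − (-8.845) = 1.545
δ_A = 1.545 / 0.331 = 4.67‰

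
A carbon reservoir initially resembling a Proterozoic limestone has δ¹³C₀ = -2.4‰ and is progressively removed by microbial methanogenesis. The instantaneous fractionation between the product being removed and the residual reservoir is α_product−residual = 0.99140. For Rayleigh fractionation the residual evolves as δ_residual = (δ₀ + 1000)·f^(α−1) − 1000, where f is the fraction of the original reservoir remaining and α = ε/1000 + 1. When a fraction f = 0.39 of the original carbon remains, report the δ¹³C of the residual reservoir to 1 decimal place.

Rayleigh residual: δ_res = (δ₀ + 1000)·f^(α−1) − 1000
α − 1 = -0.00860
f^(α−1) = 0.39^(-0.00860) = 1.008131
δ_res = (-2.4 + 1000) × 1.008131 − 1000 = 1005.711 − 1000 = 5.71‰

5.7‰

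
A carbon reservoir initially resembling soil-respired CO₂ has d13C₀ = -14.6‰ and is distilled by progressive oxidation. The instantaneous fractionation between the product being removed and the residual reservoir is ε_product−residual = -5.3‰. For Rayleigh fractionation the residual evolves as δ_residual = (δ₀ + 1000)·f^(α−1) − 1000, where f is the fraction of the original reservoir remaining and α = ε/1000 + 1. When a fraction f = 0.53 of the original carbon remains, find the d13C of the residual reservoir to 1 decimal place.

-11.3‰

Rayleigh residual: δ_res = (δ₀ + 1000)·f^(α−1) − 1000
α = ε/1000 + 1 = 0.99470, so α − 1 = -0.00530
f^(α−1) = 0.53^(-0.00530) = 1.003371
δ_res = (-14.6 + 1000) × 1.003371 − 1000 = 988.721 − 1000 = -11.28‰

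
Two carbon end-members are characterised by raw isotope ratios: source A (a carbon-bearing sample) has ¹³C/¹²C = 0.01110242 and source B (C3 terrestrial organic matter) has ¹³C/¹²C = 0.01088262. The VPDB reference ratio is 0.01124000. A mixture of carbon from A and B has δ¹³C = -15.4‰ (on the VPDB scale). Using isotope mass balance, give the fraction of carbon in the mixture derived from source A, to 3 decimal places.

δ_A = (0.01110242/0.01124000 − 1)×1000 = (0.987760 − 1)×1000 = -12.240‰
δ_B = (0.01088262/0.01124000 − 1)×1000 = (0.968205 − 1)×1000 = -31.795‰
f_A = (δ_mix − δ_B)/(δ_A − δ_B) = (-15.4 − (-31.795))/(-12.240 − (-31.795))
f_A = 16.395 / 19.555 = 0.8384

0.838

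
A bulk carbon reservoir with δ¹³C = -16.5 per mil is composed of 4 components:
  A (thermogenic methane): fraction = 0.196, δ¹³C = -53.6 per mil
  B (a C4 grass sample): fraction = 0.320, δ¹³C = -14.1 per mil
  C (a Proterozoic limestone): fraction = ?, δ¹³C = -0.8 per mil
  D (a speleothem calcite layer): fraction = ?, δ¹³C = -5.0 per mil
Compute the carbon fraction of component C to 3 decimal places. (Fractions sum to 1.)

0.223

Let f_C and f_D be the unknown fractions; fractions sum to 1 so f_C + f_D = 0.484.
Mass balance: Σ fᵢ·δᵢ = δ_bulk ⇒ f_C·(-0.8) + f_D·(-5.0) = -16.5 − (-15.018) = -1.482
Substitute f_D = 0.484 − f_C:
f_C·(-0.8 − -5.0) = -1.482 − 0.484×(-5.0) = 0.938
f_C = 0.938 / 4.2 = 0.2232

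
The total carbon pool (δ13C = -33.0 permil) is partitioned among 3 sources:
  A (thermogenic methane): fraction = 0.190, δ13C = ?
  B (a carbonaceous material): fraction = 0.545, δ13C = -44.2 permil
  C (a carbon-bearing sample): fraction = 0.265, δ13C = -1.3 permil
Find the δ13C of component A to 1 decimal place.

-45.1 permil

Isotope mass balance: δ_bulk = Σ fᵢ·δᵢ.
-33.0 = 0.190×δ_A + 0.545×(-44.2) + 0.265×(-1.3)
0.190·δ_A = -33.0 − (-24.434) = -8.566
δ_A = -8.566 / 0.190 = -45.09 permil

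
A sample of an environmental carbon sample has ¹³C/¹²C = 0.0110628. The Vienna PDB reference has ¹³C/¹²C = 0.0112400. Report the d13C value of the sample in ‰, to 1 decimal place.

d13C = (R_sample / R_standard − 1) × 1000
R_sample / R_standard = 0.0110628 / 0.0112400 = 0.984235
d13C = (0.984235 − 1) × 1000 = -15.77‰

-15.8‰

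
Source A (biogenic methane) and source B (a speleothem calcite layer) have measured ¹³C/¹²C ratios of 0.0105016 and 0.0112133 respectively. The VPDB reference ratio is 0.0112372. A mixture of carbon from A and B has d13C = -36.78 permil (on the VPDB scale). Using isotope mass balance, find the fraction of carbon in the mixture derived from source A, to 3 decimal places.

δ_A = (0.0105016/0.0112372 − 1)×1000 = (0.934539 − 1)×1000 = -65.461 permil
δ_B = (0.0112133/0.0112372 − 1)×1000 = (0.997873 − 1)×1000 = -2.127 permil
f_A = (δ_mix − δ_B)/(δ_A − δ_B) = (-36.78 − (-2.127))/(-65.461 − (-2.127))
f_A = -34.653 / -63.334 = 0.5471

0.547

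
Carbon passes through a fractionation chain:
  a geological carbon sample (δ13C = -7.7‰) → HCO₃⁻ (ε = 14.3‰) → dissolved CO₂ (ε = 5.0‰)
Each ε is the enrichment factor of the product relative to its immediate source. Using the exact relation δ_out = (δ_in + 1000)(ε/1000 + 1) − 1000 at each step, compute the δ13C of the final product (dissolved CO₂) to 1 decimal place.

11.5‰

step 1: δ = (-7.70 + 1000)·(14.3/1000 + 1) − 1000 = 6.49‰
step 2: δ = (6.49 + 1000)·(5.0/1000 + 1) − 1000 = 11.52‰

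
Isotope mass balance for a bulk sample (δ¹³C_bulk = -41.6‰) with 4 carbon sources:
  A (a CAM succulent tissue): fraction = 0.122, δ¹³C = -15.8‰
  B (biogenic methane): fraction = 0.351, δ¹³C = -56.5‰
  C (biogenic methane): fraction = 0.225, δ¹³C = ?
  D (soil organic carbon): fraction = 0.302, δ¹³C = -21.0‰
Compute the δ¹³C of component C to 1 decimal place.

Isotope mass balance: δ_bulk = Σ fᵢ·δᵢ.
-41.6 = 0.122×(-15.8) + 0.351×(-56.5) + 0.225×δ_C + 0.302×(-21.0)
0.225·δ_C = -41.6 − (-28.101) = -13.499
δ_C = -13.499 / 0.225 = -60.00‰

-60.0‰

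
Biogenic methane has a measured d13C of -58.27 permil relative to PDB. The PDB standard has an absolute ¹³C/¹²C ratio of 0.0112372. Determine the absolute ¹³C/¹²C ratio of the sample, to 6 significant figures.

0.0105824

R_sample = R_standard × (d13C/1000 + 1)
R_sample = 0.0112372 × (-58.27/1000 + 1) = 0.0112372 × 0.941730
R_sample = 0.0105824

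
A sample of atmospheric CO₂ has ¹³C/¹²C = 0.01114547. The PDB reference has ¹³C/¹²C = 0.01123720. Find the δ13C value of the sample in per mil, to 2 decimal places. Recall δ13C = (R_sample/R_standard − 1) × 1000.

-8.16 per mil

δ13C = (R_sample / R_standard − 1) × 1000
R_sample / R_standard = 0.01114547 / 0.01123720 = 0.991837
δ13C = (0.991837 − 1) × 1000 = -8.163 per mil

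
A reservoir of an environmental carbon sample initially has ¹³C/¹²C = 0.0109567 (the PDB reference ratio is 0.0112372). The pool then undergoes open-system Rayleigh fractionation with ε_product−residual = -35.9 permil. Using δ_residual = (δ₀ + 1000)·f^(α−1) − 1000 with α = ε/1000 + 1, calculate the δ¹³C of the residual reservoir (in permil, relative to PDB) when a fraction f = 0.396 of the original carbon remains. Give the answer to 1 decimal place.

δ₀ = (0.0109567/0.0112372 − 1)×1000 = (0.975038 − 1)×1000 = -24.962 permil
α − 1 = ε/1000 = -0.0359
f^(α−1) = 0.396^(-0.0359) = 1.033815
δ_res = (-24.962 + 1000) × 1.033815 − 1000 = 1008.009 − 1000 = 8.01 permil

8.0 permil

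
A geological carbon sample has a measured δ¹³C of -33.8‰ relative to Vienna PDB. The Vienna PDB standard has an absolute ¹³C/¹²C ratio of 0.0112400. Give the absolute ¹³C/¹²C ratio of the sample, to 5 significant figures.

R_sample = R_standard × (δ¹³C/1000 + 1)
R_sample = 0.0112400 × (-33.8/1000 + 1) = 0.0112400 × 0.966200
R_sample = 0.0108601

0.010860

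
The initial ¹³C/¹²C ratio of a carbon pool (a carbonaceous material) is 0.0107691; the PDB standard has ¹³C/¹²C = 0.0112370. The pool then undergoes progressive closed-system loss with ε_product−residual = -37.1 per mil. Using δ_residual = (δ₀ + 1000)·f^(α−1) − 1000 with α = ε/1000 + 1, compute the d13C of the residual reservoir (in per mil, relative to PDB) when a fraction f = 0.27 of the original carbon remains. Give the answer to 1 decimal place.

6.1 per mil

δ₀ = (0.0107691/0.0112370 − 1)×1000 = (0.958361 − 1)×1000 = -41.639 per mil
α − 1 = ε/1000 = -0.0371
f^(α−1) = 0.27^(-0.0371) = 1.049775
δ_res = (-41.639 + 1000) × 1.049775 − 1000 = 1006.064 − 1000 = 6.06 per mil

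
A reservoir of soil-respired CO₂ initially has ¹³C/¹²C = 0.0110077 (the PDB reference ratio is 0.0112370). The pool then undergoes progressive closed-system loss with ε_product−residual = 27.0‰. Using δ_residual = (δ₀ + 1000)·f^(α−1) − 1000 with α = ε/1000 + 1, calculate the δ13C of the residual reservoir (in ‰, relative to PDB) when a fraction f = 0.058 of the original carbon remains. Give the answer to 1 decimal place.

δ₀ = (0.0110077/0.0112370 − 1)×1000 = (0.979594 − 1)×1000 = -20.406‰
α − 1 = ε/1000 = 0.0270
f^(α−1) = 0.058^(0.0270) = 0.926003
δ_res = (-20.406 + 1000) × 0.926003 − 1000 = 907.108 − 1000 = -92.89‰

-92.9‰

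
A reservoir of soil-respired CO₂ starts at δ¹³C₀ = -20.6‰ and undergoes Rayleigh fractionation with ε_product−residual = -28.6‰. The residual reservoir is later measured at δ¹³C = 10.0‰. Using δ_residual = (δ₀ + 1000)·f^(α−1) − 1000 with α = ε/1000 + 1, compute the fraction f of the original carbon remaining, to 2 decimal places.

α − 1 = ε/1000 = -0.0286
(δ_res + 1000)/(δ₀ + 1000) = (10.0 + 1000)/(-20.6 + 1000) = 1010.0/979.4 = 1.031244
f = 1.031244^(1/-0.0286) = exp(ln(1.031244)/-0.0286) = exp(0.03077/-0.0286)
f = exp(-1.0757) = 0.3411

0.34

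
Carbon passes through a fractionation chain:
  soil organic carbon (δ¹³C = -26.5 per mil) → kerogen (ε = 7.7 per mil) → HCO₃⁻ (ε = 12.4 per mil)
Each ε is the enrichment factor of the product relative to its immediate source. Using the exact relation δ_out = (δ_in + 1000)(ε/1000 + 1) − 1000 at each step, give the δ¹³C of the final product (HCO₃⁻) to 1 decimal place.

step 1: δ = (-26.50 + 1000)·(7.7/1000 + 1) − 1000 = -19.00 per mil
step 2: δ = (-19.00 + 1000)·(12.4/1000 + 1) − 1000 = -6.84 per mil

-6.8 per mil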